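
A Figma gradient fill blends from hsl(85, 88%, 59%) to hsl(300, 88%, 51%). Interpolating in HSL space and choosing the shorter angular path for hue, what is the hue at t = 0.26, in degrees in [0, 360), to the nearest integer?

47

Hue: 300 − 85 = 215°, but |215| > 180 so the shorter arc goes the other way: Δh = 215 − 360 = -145°.
H = 85 + 0.26 × (-145) = 47.3 → 47°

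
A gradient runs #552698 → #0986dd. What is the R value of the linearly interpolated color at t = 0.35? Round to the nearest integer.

58

R₁ = 85 (from #552698), R₂ = 9 (from #0986dd).
R = 85 + 0.35 × (9 − 85) = 58.4 → 58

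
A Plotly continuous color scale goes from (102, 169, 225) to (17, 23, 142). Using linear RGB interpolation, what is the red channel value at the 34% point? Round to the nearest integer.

73

R = 102 + 0.34 × (17 − 102) = 73.1 → 73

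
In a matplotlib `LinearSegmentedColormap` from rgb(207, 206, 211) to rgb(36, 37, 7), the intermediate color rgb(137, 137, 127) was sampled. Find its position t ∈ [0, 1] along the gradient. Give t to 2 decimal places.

0.41

Invert the lerp on the B channel (largest span, 204): t = (127 − 211) / (7 − 211) = -84/-204 = 0.41176.
Check on R: (137 − 207)/(36 − 207) = 0.4094 ✓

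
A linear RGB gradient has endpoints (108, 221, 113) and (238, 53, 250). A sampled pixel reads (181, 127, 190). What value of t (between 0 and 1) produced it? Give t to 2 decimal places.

0.56

Invert the lerp on the G channel (largest span, 168): t = (127 − 221) / (53 − 221) = -94/-168 = 0.55952.
Check on R: (181 − 108)/(238 − 108) = 0.5615 ✓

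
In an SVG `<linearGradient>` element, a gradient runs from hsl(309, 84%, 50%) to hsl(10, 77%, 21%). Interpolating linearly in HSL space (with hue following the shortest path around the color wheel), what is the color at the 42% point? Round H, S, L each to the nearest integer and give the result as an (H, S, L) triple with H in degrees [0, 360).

Hue: 10 − 309 = -299°, but |-299| > 180 so the shorter arc goes the other way: Δh = -299 + 360 = 61°.
H = 309 + 0.42 × (61) = 334.62 → 335°
S = 84 + 0.42 × (77 − 84) = 81.06 → 81%
L = 50 + 0.42 × (21 − 50) = 37.82 → 38%

(335, 81, 38)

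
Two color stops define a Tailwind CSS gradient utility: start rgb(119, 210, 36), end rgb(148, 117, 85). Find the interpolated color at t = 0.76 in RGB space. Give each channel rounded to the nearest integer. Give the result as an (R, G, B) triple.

R = 119 + 0.76 × (148 − 119) = 119 + 0.76 × 29 = 141.04 → 141
G = 210 + 0.76 × (117 − 210) = 210 + 0.76 × -93 = 139.32 → 139
B = 36 + 0.76 × (85 − 36) = 36 + 0.76 × 49 = 73.24 → 73

(141, 139, 73)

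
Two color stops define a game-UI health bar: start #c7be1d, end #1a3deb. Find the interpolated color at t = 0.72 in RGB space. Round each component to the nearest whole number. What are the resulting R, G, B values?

(74, 97, 177)

#c7be1d → (199, 190, 29); #1a3deb → (26, 61, 235).
R = 199 + 0.72 × (26 − 199) = 199 + 0.72 × -173 = 74.44 → 74
G = 190 + 0.72 × (61 − 190) = 190 + 0.72 × -129 = 97.12 → 97
B = 29 + 0.72 × (235 − 29) = 29 + 0.72 × 206 = 177.32 → 177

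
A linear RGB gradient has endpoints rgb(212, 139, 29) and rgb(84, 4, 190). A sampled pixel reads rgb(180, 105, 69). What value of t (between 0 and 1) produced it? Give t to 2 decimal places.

0.25

Invert the lerp on the B channel (largest span, 161): t = (69 − 29) / (190 − 29) = 40/161 = 0.24845.
Check on R: (180 − 212)/(84 − 212) = 0.25 ✓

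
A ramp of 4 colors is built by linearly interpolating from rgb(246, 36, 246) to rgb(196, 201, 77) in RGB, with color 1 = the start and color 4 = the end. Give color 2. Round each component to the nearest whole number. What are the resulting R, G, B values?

With 4 swatches and endpoints inclusive, swatch 2 sits at t = (2 − 1)/(4 − 1) = 1/3 ≈ 0.3333.
R = 246 + 0.3333 × (196 − 246) = 229.335 → 229
G = 36 + 0.3333 × (201 − 36) = 90.994 → 91
B = 246 + 0.3333 × (77 − 246) = 189.672 → 190

(229, 91, 190)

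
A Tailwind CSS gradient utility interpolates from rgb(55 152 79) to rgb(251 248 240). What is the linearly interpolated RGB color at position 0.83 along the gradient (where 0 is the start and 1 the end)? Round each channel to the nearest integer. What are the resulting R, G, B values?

(218, 232, 213)

R = 55 + 0.83 × (251 − 55) = 55 + 0.83 × 196 = 217.68 → 218
G = 152 + 0.83 × (248 − 152) = 152 + 0.83 × 96 = 231.68 → 232
B = 79 + 0.83 × (240 − 79) = 79 + 0.83 × 161 = 212.63 → 213
So the blended color is (218, 232, 213), about #dae8d5.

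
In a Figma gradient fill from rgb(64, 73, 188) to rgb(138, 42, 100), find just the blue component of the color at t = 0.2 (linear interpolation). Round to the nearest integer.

B = 188 + 0.2 × (100 − 188) = 170.4 → 170

170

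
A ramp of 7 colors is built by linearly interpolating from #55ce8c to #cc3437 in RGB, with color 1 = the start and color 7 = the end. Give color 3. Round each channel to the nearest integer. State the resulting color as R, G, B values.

With 7 swatches and endpoints inclusive, swatch 3 sits at t = (3 − 1)/(7 − 1) = 2/6 ≈ 0.3333.
#55ce8c → (85, 206, 140); #cc3437 → (204, 52, 55).
R = 85 + 0.3333 × (204 − 85) = 124.663 → 125
G = 206 + 0.3333 × (52 − 206) = 154.672 → 155
B = 140 + 0.3333 × (55 − 140) = 111.669 → 112

(125, 155, 112)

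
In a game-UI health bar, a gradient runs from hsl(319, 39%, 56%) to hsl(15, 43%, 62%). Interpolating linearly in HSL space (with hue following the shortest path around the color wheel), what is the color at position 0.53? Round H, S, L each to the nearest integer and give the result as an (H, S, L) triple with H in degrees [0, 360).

Hue: 15 − 319 = -304°, but |-304| > 180 so the shorter arc goes the other way: Δh = -304 + 360 = 56°.
H = 319 + 0.53 × (56) = 348.68 → 349°
S = 39 + 0.53 × (43 − 39) = 41.12 → 41%
L = 56 + 0.53 × (62 − 56) = 59.18 → 59%

(349, 41, 59)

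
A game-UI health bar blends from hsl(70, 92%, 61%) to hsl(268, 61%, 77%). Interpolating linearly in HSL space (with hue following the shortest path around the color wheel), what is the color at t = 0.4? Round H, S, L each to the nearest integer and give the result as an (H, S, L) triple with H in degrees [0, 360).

(5, 80, 67)

Hue: 268 − 70 = 198°, but |198| > 180 so the shorter arc goes the other way: Δh = 198 − 360 = -162°.
H = 70 + 0.4 × (-162) = 5.2 → 5°
S = 92 + 0.4 × (61 − 92) = 79.6 → 80%
L = 61 + 0.4 × (77 − 61) = 67.4 → 67%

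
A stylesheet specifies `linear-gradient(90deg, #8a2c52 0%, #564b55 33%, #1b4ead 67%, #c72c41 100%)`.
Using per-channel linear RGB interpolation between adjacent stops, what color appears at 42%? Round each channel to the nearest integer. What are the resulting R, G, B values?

42% lies between the 33% and 67% stops, so the local fraction is t = (42 − 33)/(67 − 33) = 9/34 ≈ 0.2647.
#564b55 → (86, 75, 85); #1b4ead → (27, 78, 173).
R = 86 + 0.2647 × (27 − 86) = 70.383 → 70
G = 75 + 0.2647 × (78 − 75) = 75.794 → 76
B = 85 + 0.2647 × (173 − 85) = 108.294 → 108

(70, 76, 108)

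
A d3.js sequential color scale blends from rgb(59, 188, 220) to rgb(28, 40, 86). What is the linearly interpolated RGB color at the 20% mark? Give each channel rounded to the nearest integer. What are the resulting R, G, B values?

20% corresponds to t = 0.2.
R = 59 + 0.2 × (28 − 59) = 59 + 0.2 × -31 = 52.8 → 53
G = 188 + 0.2 × (40 − 188) = 188 + 0.2 × -148 = 158.4 → 158
B = 220 + 0.2 × (86 − 220) = 220 + 0.2 × -134 = 193.2 → 193
So the blended color is (53, 158, 193), about #359ec1.

(53, 158, 193)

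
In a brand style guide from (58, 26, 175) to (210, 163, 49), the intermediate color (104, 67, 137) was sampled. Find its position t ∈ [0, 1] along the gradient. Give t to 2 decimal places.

Invert the lerp on the R channel (largest span, 152): t = (104 − 58) / (210 − 58) = 46/152 = 0.30263.
Check on G: (67 − 26)/(163 − 26) = 0.2993 ✓

0.30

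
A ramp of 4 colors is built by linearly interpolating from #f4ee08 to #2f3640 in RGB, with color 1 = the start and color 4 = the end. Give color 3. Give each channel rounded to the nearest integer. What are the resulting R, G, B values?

With 4 swatches and endpoints inclusive, swatch 3 sits at t = (3 − 1)/(4 − 1) = 2/3 ≈ 0.6667.
#f4ee08 → (244, 238, 8); #2f3640 → (47, 54, 64).
R = 244 + 0.6667 × (47 − 244) = 112.66 → 113
G = 238 + 0.6667 × (54 − 238) = 115.327 → 115
B = 8 + 0.6667 × (64 − 8) = 45.335 → 45

(113, 115, 45)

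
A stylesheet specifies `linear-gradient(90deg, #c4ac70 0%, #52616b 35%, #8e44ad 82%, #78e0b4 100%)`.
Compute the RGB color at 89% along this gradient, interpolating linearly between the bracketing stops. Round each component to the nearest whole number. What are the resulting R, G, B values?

(133, 129, 176)

89% lies between the 82% and 100% stops, so the local fraction is t = (89 − 82)/(100 − 82) = 7/18 ≈ 0.3889.
#8e44ad → (142, 68, 173); #78e0b4 → (120, 224, 180).
R = 142 + 0.3889 × (120 − 142) = 133.444 → 133
G = 68 + 0.3889 × (224 − 68) = 128.668 → 129
B = 173 + 0.3889 × (180 − 173) = 175.722 → 176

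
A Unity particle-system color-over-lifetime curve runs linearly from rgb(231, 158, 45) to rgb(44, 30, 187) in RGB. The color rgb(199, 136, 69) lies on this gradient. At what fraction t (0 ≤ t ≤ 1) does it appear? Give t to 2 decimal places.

0.17

Invert the lerp on the R channel (largest span, 187): t = (199 − 231) / (44 − 231) = -32/-187 = 0.17112.
Check on G: (136 − 158)/(30 − 158) = 0.1719 ✓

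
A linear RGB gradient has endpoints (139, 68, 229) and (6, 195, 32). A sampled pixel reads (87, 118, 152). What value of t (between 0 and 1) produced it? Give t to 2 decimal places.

0.39

Invert the lerp on the B channel (largest span, 197): t = (152 − 229) / (32 − 229) = -77/-197 = 0.39086.
Check on R: (87 − 139)/(6 − 139) = 0.391 ✓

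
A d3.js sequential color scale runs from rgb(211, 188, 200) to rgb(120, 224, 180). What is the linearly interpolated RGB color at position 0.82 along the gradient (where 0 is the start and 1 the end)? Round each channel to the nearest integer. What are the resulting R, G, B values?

(136, 218, 184)

R = 211 + 0.82 × (120 − 211) = 211 + 0.82 × -91 = 136.38 → 136
G = 188 + 0.82 × (224 − 188) = 188 + 0.82 × 36 = 217.52 → 218
B = 200 + 0.82 × (180 − 200) = 200 + 0.82 × -20 = 183.6 → 184
So the blended color is (136, 218, 184), about #88dab8.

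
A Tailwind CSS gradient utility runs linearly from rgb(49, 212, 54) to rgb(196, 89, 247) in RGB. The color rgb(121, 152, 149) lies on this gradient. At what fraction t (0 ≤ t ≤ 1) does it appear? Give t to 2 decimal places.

0.49

Invert the lerp on the B channel (largest span, 193): t = (149 − 54) / (247 − 54) = 95/193 = 0.49223.
Check on R: (121 − 49)/(196 − 49) = 0.4898 ✓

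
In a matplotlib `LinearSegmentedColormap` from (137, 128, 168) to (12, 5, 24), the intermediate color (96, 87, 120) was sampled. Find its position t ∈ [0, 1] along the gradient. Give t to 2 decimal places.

Invert the lerp on the B channel (largest span, 144): t = (120 − 168) / (24 − 168) = -48/-144 = 0.33333.
Check on R: (96 − 137)/(12 − 137) = 0.328 ✓

0.33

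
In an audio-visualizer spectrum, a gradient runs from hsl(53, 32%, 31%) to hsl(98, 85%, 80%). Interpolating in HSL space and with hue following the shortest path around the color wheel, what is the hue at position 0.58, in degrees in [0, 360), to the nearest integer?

79

Hue arc: Δh = 98 − 53 = 45° (|Δh| ≤ 180, already the shorter path).
H = 53 + 0.58 × (45) = 79.1 → 79°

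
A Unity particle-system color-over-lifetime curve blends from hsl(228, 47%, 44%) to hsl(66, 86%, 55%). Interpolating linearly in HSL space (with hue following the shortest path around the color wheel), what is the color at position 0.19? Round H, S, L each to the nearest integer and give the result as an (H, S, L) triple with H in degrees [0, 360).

(197, 54, 46)

Hue arc: Δh = 66 − 228 = -162° (|Δh| ≤ 180, already the shorter path).
H = 228 + 0.19 × (-162) = 197.22 → 197°
S = 47 + 0.19 × (86 − 47) = 54.41 → 54%
L = 44 + 0.19 × (55 − 44) = 46.09 → 46%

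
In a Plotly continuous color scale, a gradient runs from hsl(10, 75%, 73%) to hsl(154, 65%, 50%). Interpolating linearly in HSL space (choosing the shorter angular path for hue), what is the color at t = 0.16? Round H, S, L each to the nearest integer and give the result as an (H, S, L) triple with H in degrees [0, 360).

Hue arc: Δh = 154 − 10 = 144° (|Δh| ≤ 180, already the shorter path).
H = 10 + 0.16 × (144) = 33.04 → 33°
S = 75 + 0.16 × (65 − 75) = 73.4 → 73%
L = 73 + 0.16 × (50 − 73) = 69.32 → 69%

(33, 73, 69)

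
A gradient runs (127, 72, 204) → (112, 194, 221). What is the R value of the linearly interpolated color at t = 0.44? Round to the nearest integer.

R = 127 + 0.44 × (112 − 127) = 120.4 → 120

120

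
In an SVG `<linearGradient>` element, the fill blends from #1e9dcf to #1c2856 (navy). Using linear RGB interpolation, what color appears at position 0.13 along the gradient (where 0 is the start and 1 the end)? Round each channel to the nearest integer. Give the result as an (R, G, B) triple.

(30, 142, 191)

#1e9dcf → (30, 157, 207); #1c2856 → (28, 40, 86).
R = 30 + 0.13 × (28 − 30) = 30 + 0.13 × -2 = 29.74 → 30
G = 157 + 0.13 × (40 − 157) = 157 + 0.13 × -117 = 141.79 → 142
B = 207 + 0.13 × (86 − 207) = 207 + 0.13 × -121 = 191.27 → 191
So the blended color is (30, 142, 191), about #1e8ebf.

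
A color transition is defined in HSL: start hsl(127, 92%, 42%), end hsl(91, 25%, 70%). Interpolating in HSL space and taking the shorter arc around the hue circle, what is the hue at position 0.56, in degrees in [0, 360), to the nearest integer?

107

Hue arc: Δh = 91 − 127 = -36° (|Δh| ≤ 180, already the shorter path).
H = 127 + 0.56 × (-36) = 106.84 → 107°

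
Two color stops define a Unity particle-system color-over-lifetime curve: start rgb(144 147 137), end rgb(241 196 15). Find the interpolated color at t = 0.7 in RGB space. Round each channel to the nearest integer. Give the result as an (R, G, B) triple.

(212, 181, 52)

R = 144 + 0.7 × (241 − 144) = 144 + 0.7 × 97 = 211.9 → 212
G = 147 + 0.7 × (196 − 147) = 147 + 0.7 × 49 = 181.3 → 181
B = 137 + 0.7 × (15 − 137) = 137 + 0.7 × -122 = 51.6 → 52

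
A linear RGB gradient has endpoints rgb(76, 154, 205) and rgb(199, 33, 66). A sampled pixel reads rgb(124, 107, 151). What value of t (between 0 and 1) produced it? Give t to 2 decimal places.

0.39

Invert the lerp on the B channel (largest span, 139): t = (151 − 205) / (66 − 205) = -54/-139 = 0.38849.
Check on R: (124 − 76)/(199 − 76) = 0.3902 ✓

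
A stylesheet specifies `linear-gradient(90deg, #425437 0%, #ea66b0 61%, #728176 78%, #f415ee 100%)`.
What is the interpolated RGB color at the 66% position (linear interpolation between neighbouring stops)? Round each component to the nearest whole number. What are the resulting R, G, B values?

66% lies between the 61% and 78% stops, so the local fraction is t = (66 − 61)/(78 − 61) = 5/17 ≈ 0.2941.
#ea66b0 → (234, 102, 176); #728176 → (114, 129, 118).
R = 234 + 0.2941 × (114 − 234) = 198.708 → 199
G = 102 + 0.2941 × (129 − 102) = 109.941 → 110
B = 176 + 0.2941 × (118 − 176) = 158.942 → 159

(199, 110, 159)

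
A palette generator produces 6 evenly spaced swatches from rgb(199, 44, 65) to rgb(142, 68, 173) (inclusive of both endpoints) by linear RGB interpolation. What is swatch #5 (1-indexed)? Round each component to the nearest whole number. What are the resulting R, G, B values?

(153, 63, 151)

With 6 swatches and endpoints inclusive, swatch 5 sits at t = (5 − 1)/(6 − 1) = 4/5 ≈ 0.8.
R = 199 + 0.8 × (142 − 199) = 153.4 → 153
G = 44 + 0.8 × (68 − 44) = 63.2 → 63
B = 65 + 0.8 × (173 − 65) = 151.4 → 151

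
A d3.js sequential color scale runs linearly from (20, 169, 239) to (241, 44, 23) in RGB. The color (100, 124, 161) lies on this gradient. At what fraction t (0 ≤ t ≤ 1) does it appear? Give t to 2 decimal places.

Invert the lerp on the R channel (largest span, 221): t = (100 − 20) / (241 − 20) = 80/221 = 0.36199.
Check on G: (124 − 169)/(44 − 169) = 0.36 ✓

0.36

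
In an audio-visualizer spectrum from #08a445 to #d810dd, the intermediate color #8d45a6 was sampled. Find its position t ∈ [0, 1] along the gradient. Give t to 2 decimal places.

0.64

Invert the lerp on the R channel (largest span, 208): t = (141 − 8) / (216 − 8) = 133/208 = 0.63942.
Check on G: (69 − 164)/(16 − 164) = 0.6419 ✓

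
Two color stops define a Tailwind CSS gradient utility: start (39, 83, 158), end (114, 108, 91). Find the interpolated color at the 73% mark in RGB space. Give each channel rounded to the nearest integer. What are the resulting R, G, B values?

73% corresponds to t = 0.73.
R = 39 + 0.73 × (114 − 39) = 39 + 0.73 × 75 = 93.75 → 94
G = 83 + 0.73 × (108 − 83) = 83 + 0.73 × 25 = 101.25 → 101
B = 158 + 0.73 × (91 − 158) = 158 + 0.73 × -67 = 109.09 → 109
So the blended color is (94, 101, 109), about #5e656d.

(94, 101, 109)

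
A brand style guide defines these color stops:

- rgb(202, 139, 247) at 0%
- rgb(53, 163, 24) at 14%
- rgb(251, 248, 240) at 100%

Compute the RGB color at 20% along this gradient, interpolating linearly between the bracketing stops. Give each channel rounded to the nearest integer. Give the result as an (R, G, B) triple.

20% lies between the 14% and 100% stops, so the local fraction is t = (20 − 14)/(100 − 14) = 6/86 ≈ 0.0698.
R = 53 + 0.0698 × (251 − 53) = 66.82 → 67
G = 163 + 0.0698 × (248 − 163) = 168.933 → 169
B = 24 + 0.0698 × (240 − 24) = 39.077 → 39

(67, 169, 39)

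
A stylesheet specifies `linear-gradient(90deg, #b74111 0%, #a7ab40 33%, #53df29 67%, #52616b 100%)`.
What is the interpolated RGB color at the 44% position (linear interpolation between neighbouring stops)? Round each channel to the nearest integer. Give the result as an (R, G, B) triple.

(140, 188, 57)

44% lies between the 33% and 67% stops, so the local fraction is t = (44 − 33)/(67 − 33) = 11/34 ≈ 0.3235.
#a7ab40 → (167, 171, 64); #53df29 → (83, 223, 41).
R = 167 + 0.3235 × (83 − 167) = 139.826 → 140
G = 171 + 0.3235 × (223 − 171) = 187.822 → 188
B = 64 + 0.3235 × (41 − 64) = 56.559 → 57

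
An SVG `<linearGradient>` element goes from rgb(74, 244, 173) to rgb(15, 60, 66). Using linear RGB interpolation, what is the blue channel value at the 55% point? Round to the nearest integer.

114

B = 173 + 0.55 × (66 − 173) = 114.15 → 114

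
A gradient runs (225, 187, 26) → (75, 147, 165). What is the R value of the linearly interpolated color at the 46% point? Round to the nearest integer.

R = 225 + 0.46 × (75 − 225) = 156 → 156

156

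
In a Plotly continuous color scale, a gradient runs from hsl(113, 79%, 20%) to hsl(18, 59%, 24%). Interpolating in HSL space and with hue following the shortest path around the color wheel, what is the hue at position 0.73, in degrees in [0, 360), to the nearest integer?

44

Hue arc: Δh = 18 − 113 = -95° (|Δh| ≤ 180, already the shorter path).
H = 113 + 0.73 × (-95) = 43.65 → 44°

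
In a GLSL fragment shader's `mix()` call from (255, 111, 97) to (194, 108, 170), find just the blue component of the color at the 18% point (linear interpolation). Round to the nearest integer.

B = 97 + 0.18 × (170 − 97) = 110.14 → 110

110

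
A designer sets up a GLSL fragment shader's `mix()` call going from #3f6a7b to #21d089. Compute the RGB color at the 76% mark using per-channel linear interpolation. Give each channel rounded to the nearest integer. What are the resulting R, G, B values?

#3f6a7b → (63, 106, 123); #21d089 → (33, 208, 137).
76% corresponds to t = 0.76.
R = 63 + 0.76 × (33 − 63) = 63 + 0.76 × -30 = 40.2 → 40
G = 106 + 0.76 × (208 − 106) = 106 + 0.76 × 102 = 183.52 → 184
B = 123 + 0.76 × (137 − 123) = 123 + 0.76 × 14 = 133.64 → 134
So the blended color is (40, 184, 134), about #28b886.

(40, 184, 134)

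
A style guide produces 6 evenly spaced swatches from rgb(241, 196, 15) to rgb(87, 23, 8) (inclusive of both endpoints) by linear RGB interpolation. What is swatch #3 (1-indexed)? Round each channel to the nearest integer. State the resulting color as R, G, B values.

(179, 127, 12)

With 6 swatches and endpoints inclusive, swatch 3 sits at t = (3 − 1)/(6 − 1) = 2/5 ≈ 0.4.
R = 241 + 0.4 × (87 − 241) = 179.4 → 179
G = 196 + 0.4 × (23 − 196) = 126.8 → 127
B = 15 + 0.4 × (8 − 15) = 12.2 → 12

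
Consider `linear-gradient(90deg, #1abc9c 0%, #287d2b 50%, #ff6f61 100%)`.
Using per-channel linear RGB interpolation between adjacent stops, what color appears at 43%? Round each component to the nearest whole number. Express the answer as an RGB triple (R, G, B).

43% lies between the 0% and 50% stops, so the local fraction is t = (43 − 0)/(50 − 0) = 43/50 ≈ 0.86.
#1abc9c → (26, 188, 156); #287d2b → (40, 125, 43).
R = 26 + 0.86 × (40 − 26) = 38.04 → 38
G = 188 + 0.86 × (125 − 188) = 133.82 → 134
B = 156 + 0.86 × (43 − 156) = 58.82 → 59

(38, 134, 59)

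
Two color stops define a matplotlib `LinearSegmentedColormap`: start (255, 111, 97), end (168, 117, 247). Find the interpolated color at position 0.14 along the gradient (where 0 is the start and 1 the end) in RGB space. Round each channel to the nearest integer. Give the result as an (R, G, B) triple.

(243, 112, 118)

R = 255 + 0.14 × (168 − 255) = 255 + 0.14 × -87 = 242.82 → 243
G = 111 + 0.14 × (117 − 111) = 111 + 0.14 × 6 = 111.84 → 112
B = 97 + 0.14 × (247 − 97) = 97 + 0.14 × 150 = 118 → 118
So the blended color is (243, 112, 118), about #f37076.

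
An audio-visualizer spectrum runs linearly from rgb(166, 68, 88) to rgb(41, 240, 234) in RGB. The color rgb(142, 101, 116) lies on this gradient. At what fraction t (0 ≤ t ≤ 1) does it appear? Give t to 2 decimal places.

0.19

Invert the lerp on the G channel (largest span, 172): t = (101 − 68) / (240 − 68) = 33/172 = 0.19186.
Check on R: (142 − 166)/(41 − 166) = 0.192 ✓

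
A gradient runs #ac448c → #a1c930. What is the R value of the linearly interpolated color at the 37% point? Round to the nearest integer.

168

R₁ = 172 (from #ac448c), R₂ = 161 (from #a1c930).
R = 172 + 0.37 × (161 − 172) = 167.93 → 168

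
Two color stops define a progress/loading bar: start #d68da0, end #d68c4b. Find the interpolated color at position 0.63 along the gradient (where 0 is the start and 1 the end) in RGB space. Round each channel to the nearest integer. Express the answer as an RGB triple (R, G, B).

(214, 140, 106)

#d68da0 → (214, 141, 160); #d68c4b → (214, 140, 75).
R = 214 + 0.63 × (214 − 214) = 214 + 0.63 × 0 = 214 → 214
G = 141 + 0.63 × (140 − 141) = 141 + 0.63 × -1 = 140.37 → 140
B = 160 + 0.63 × (75 − 160) = 160 + 0.63 × -85 = 106.45 → 106
So the blended color is (214, 140, 106), about #d68c6a.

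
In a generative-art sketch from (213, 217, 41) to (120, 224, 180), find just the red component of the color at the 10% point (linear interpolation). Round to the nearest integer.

204

R = 213 + 0.1 × (120 − 213) = 203.7 → 204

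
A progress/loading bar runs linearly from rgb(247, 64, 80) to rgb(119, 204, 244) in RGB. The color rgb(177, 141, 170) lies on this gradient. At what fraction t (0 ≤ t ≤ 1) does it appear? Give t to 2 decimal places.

Invert the lerp on the B channel (largest span, 164): t = (170 − 80) / (244 − 80) = 90/164 = 0.54878.
Check on R: (177 − 247)/(119 − 247) = 0.5469 ✓

0.55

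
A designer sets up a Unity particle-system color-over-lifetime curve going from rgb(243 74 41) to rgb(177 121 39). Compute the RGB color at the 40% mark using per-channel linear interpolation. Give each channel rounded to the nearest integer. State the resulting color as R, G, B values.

40% corresponds to t = 0.4.
R = 243 + 0.4 × (177 − 243) = 243 + 0.4 × -66 = 216.6 → 217
G = 74 + 0.4 × (121 − 74) = 74 + 0.4 × 47 = 92.8 → 93
B = 41 + 0.4 × (39 − 41) = 41 + 0.4 × -2 = 40.2 → 40

(217, 93, 40)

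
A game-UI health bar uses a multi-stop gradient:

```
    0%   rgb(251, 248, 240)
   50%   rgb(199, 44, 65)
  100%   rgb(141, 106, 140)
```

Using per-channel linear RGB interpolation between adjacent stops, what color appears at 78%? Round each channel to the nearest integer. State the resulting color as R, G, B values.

(167, 79, 107)

78% lies between the 50% and 100% stops, so the local fraction is t = (78 − 50)/(100 − 50) = 28/50 ≈ 0.56.
R = 199 + 0.56 × (141 − 199) = 166.52 → 167
G = 44 + 0.56 × (106 − 44) = 78.72 → 79
B = 65 + 0.56 × (140 − 65) = 107 → 107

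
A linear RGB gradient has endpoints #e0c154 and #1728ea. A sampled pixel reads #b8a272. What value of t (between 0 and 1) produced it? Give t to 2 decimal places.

0.20

Invert the lerp on the R channel (largest span, 201): t = (184 − 224) / (23 − 224) = -40/-201 = 0.199.
Check on G: (162 − 193)/(40 − 193) = 0.2026 ✓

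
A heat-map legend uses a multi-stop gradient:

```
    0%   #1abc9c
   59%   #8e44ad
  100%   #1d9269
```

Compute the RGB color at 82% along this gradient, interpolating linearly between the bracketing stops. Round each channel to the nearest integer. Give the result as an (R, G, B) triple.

(79, 112, 135)

82% lies between the 59% and 100% stops, so the local fraction is t = (82 − 59)/(100 − 59) = 23/41 ≈ 0.561.
#8e44ad → (142, 68, 173); #1d9269 → (29, 146, 105).
R = 142 + 0.561 × (29 − 142) = 78.607 → 79
G = 68 + 0.561 × (146 − 68) = 111.758 → 112
B = 173 + 0.561 × (105 − 173) = 134.852 → 135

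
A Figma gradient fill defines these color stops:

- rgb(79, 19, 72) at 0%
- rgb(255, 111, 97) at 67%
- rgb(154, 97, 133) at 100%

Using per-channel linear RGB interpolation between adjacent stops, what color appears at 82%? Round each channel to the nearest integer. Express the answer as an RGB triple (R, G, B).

(209, 105, 113)

82% lies between the 67% and 100% stops, so the local fraction is t = (82 − 67)/(100 − 67) = 15/33 ≈ 0.4545.
R = 255 + 0.4545 × (154 − 255) = 209.096 → 209
G = 111 + 0.4545 × (97 − 111) = 104.637 → 105
B = 97 + 0.4545 × (133 − 97) = 113.362 → 113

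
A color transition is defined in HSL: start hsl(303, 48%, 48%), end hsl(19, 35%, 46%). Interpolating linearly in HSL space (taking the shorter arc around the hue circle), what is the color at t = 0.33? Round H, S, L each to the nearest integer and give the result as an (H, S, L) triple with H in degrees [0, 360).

Hue: 19 − 303 = -284°, but |-284| > 180 so the shorter arc goes the other way: Δh = -284 + 360 = 76°.
H = 303 + 0.33 × (76) = 328.08 → 328°
S = 48 + 0.33 × (35 − 48) = 43.71 → 44%
L = 48 + 0.33 × (46 − 48) = 47.34 → 47%

(328, 44, 47)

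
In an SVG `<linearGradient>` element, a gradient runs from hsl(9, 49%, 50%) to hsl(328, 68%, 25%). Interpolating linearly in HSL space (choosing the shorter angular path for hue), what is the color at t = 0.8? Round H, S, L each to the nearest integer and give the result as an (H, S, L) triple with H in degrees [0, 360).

(336, 64, 30)

Hue: 328 − 9 = 319°, but |319| > 180 so the shorter arc goes the other way: Δh = 319 − 360 = -41°.
H = 9 + 0.8 × (-41) = -23.8 → -24 → -24 mod 360 = 336°
S = 49 + 0.8 × (68 − 49) = 64.2 → 64%
L = 50 + 0.8 × (25 − 50) = 30 → 30%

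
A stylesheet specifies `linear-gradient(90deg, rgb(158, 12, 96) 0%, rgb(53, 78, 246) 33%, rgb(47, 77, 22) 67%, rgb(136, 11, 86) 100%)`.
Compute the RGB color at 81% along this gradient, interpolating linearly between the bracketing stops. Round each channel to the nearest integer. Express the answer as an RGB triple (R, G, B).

(85, 49, 49)

81% lies between the 67% and 100% stops, so the local fraction is t = (81 − 67)/(100 − 67) = 14/33 ≈ 0.4242.
R = 47 + 0.4242 × (136 − 47) = 84.754 → 85
G = 77 + 0.4242 × (11 − 77) = 49.003 → 49
B = 22 + 0.4242 × (86 − 22) = 49.149 → 49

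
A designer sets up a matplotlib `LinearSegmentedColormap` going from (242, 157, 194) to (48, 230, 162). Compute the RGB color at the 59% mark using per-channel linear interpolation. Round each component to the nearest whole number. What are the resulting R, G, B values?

(128, 200, 175)

59% corresponds to t = 0.59.
R = 242 + 0.59 × (48 − 242) = 242 + 0.59 × -194 = 127.54 → 128
G = 157 + 0.59 × (230 − 157) = 157 + 0.59 × 73 = 200.07 → 200
B = 194 + 0.59 × (162 − 194) = 194 + 0.59 × -32 = 175.12 → 175
So the blended color is (128, 200, 175), about #80c8af.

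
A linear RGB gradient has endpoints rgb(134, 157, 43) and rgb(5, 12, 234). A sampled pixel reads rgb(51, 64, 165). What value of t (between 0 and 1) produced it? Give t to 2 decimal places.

Invert the lerp on the B channel (largest span, 191): t = (165 − 43) / (234 − 43) = 122/191 = 0.63874.
Check on R: (51 − 134)/(5 − 134) = 0.6434 ✓

0.64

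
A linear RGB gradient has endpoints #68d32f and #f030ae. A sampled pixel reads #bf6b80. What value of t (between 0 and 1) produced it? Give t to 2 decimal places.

0.64

Invert the lerp on the G channel (largest span, 163): t = (107 − 211) / (48 − 211) = -104/-163 = 0.63804.
Check on R: (191 − 104)/(240 − 104) = 0.6397 ✓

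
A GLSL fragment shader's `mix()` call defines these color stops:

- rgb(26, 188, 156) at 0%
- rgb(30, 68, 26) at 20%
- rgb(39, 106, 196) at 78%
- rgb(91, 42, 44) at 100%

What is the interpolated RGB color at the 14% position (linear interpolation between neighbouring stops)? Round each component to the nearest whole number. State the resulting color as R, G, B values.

(29, 104, 65)

14% lies between the 0% and 20% stops, so the local fraction is t = (14 − 0)/(20 − 0) = 14/20 ≈ 0.7.
R = 26 + 0.7 × (30 − 26) = 28.8 → 29
G = 188 + 0.7 × (68 − 188) = 104 → 104
B = 156 + 0.7 × (26 − 156) = 65 → 65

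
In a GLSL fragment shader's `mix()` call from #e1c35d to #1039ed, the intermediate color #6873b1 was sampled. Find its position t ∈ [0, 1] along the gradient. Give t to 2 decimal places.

Invert the lerp on the R channel (largest span, 209): t = (104 − 225) / (16 − 225) = -121/-209 = 0.57895.
Check on G: (115 − 195)/(57 − 195) = 0.5797 ✓

0.58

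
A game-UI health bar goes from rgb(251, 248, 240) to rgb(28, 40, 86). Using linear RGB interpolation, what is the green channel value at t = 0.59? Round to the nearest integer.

125

G = 248 + 0.59 × (40 − 248) = 125.28 → 125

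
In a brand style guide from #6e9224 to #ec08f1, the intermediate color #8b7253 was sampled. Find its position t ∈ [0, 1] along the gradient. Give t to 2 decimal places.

Invert the lerp on the B channel (largest span, 205): t = (83 − 36) / (241 − 36) = 47/205 = 0.22927.
Check on R: (139 − 110)/(236 − 110) = 0.2302 ✓

0.23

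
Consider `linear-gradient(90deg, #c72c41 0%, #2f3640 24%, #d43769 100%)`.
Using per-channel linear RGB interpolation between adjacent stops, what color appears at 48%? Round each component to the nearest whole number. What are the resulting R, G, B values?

(99, 54, 77)

48% lies between the 24% and 100% stops, so the local fraction is t = (48 − 24)/(100 − 24) = 24/76 ≈ 0.3158.
#2f3640 → (47, 54, 64); #d43769 → (212, 55, 105).
R = 47 + 0.3158 × (212 − 47) = 99.107 → 99
G = 54 + 0.3158 × (55 − 54) = 54.316 → 54
B = 64 + 0.3158 × (105 − 64) = 76.948 → 77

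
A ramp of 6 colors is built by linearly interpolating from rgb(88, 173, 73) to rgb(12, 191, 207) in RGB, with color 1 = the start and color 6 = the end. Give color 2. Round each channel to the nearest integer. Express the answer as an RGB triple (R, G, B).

With 6 swatches and endpoints inclusive, swatch 2 sits at t = (2 − 1)/(6 − 1) = 1/5 ≈ 0.2.
R = 88 + 0.2 × (12 − 88) = 72.8 → 73
G = 173 + 0.2 × (191 − 173) = 176.6 → 177
B = 73 + 0.2 × (207 − 73) = 99.8 → 100

(73, 177, 100)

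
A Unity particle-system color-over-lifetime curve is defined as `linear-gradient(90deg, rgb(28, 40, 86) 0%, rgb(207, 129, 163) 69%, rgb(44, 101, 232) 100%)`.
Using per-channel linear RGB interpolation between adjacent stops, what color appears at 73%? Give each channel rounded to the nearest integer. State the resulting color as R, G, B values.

73% lies between the 69% and 100% stops, so the local fraction is t = (73 − 69)/(100 − 69) = 4/31 ≈ 0.129.
R = 207 + 0.129 × (44 − 207) = 185.973 → 186
G = 129 + 0.129 × (101 − 129) = 125.388 → 125
B = 163 + 0.129 × (232 − 163) = 171.901 → 172

(186, 125, 172)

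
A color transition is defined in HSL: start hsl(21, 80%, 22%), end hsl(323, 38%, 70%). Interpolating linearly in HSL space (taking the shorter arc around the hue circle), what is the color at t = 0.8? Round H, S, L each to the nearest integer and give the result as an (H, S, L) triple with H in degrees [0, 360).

(335, 46, 60)

Hue: 323 − 21 = 302°, but |302| > 180 so the shorter arc goes the other way: Δh = 302 − 360 = -58°.
H = 21 + 0.8 × (-58) = -25.4 → -25 → -25 mod 360 = 335°
S = 80 + 0.8 × (38 − 80) = 46.4 → 46%
L = 22 + 0.8 × (70 − 22) = 60.4 → 60%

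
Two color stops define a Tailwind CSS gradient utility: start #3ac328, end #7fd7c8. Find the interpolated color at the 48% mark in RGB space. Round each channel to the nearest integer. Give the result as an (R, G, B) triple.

(91, 205, 117)

#3ac328 → (58, 195, 40); #7fd7c8 → (127, 215, 200).
48% corresponds to t = 0.48.
R = 58 + 0.48 × (127 − 58) = 58 + 0.48 × 69 = 91.12 → 91
G = 195 + 0.48 × (215 − 195) = 195 + 0.48 × 20 = 204.6 → 205
B = 40 + 0.48 × (200 − 40) = 40 + 0.48 × 160 = 116.8 → 117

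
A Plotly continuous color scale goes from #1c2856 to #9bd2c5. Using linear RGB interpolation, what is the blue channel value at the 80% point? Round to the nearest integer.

B₁ = 86 (from #1c2856), B₂ = 197 (from #9bd2c5).
B = 86 + 0.8 × (197 − 86) = 174.8 → 175

175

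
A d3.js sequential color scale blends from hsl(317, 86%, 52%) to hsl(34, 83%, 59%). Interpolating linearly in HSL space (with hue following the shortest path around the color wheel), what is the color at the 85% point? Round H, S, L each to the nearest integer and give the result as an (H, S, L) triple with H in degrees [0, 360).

Hue: 34 − 317 = -283°, but |-283| > 180 so the shorter arc goes the other way: Δh = -283 + 360 = 77°.
H = 317 + 0.85 × (77) = 382.45 → 382 → 382 mod 360 = 22°
S = 86 + 0.85 × (83 − 86) = 83.45 → 83%
L = 52 + 0.85 × (59 − 52) = 57.95 → 58%

(22, 83, 58)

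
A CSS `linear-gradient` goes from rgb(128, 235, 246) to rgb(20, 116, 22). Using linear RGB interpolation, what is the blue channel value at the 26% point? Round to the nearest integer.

188

B = 246 + 0.26 × (22 − 246) = 187.76 → 188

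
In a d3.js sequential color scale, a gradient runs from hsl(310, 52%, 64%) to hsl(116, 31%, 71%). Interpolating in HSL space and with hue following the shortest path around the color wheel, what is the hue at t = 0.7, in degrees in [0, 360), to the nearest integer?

Hue: 116 − 310 = -194°, but |-194| > 180 so the shorter arc goes the other way: Δh = -194 + 360 = 166°.
H = 310 + 0.7 × (166) = 426.2 → 426 → 426 mod 360 = 66°

66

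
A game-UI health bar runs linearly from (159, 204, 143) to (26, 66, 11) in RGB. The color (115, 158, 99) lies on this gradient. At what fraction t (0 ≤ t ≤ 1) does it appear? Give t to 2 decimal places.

Invert the lerp on the G channel (largest span, 138): t = (158 − 204) / (66 − 204) = -46/-138 = 0.33333.
Check on R: (115 − 159)/(26 − 159) = 0.3308 ✓

0.33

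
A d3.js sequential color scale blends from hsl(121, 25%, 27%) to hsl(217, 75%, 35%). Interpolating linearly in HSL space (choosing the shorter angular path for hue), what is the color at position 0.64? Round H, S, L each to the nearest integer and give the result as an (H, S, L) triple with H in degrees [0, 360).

Hue arc: Δh = 217 − 121 = 96° (|Δh| ≤ 180, already the shorter path).
H = 121 + 0.64 × (96) = 182.44 → 182°
S = 25 + 0.64 × (75 − 25) = 57 → 57%
L = 27 + 0.64 × (35 − 27) = 32.12 → 32%

(182, 57, 32)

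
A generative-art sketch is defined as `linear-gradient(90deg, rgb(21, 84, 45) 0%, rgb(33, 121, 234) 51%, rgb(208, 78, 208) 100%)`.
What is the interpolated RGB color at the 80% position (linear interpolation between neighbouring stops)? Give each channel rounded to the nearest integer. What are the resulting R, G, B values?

80% lies between the 51% and 100% stops, so the local fraction is t = (80 − 51)/(100 − 51) = 29/49 ≈ 0.5918.
R = 33 + 0.5918 × (208 − 33) = 136.565 → 137
G = 121 + 0.5918 × (78 − 121) = 95.553 → 96
B = 234 + 0.5918 × (208 − 234) = 218.613 → 219

(137, 96, 219)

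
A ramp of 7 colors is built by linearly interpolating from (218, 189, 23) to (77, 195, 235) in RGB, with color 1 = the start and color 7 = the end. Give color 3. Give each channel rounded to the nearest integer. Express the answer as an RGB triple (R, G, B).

With 7 swatches and endpoints inclusive, swatch 3 sits at t = (3 − 1)/(7 − 1) = 2/6 ≈ 0.3333.
R = 218 + 0.3333 × (77 − 218) = 171.005 → 171
G = 189 + 0.3333 × (195 − 189) = 191 → 191
B = 23 + 0.3333 × (235 − 23) = 93.66 → 94

(171, 191, 94)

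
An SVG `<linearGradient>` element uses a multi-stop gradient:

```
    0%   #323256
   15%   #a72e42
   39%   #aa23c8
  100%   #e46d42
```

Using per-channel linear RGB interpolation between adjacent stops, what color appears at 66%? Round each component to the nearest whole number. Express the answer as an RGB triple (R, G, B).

66% lies between the 39% and 100% stops, so the local fraction is t = (66 − 39)/(100 − 39) = 27/61 ≈ 0.4426.
#aa23c8 → (170, 35, 200); #e46d42 → (228, 109, 66).
R = 170 + 0.4426 × (228 − 170) = 195.671 → 196
G = 35 + 0.4426 × (109 − 35) = 67.752 → 68
B = 200 + 0.4426 × (66 − 200) = 140.692 → 141

(196, 68, 141)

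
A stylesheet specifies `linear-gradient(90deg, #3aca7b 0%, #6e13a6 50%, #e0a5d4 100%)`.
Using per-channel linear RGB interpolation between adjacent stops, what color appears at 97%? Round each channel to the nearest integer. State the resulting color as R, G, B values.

97% lies between the 50% and 100% stops, so the local fraction is t = (97 − 50)/(100 − 50) = 47/50 ≈ 0.94.
#6e13a6 → (110, 19, 166); #e0a5d4 → (224, 165, 212).
R = 110 + 0.94 × (224 − 110) = 217.16 → 217
G = 19 + 0.94 × (165 − 19) = 156.24 → 156
B = 166 + 0.94 × (212 − 166) = 209.24 → 209

(217, 156, 209)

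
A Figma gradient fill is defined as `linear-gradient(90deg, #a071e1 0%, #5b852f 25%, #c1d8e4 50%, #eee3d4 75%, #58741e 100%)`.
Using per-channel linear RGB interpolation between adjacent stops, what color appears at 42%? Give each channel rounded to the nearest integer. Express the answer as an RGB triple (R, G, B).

(160, 189, 170)

42% lies between the 25% and 50% stops, so the local fraction is t = (42 − 25)/(50 − 25) = 17/25 ≈ 0.68.
#5b852f → (91, 133, 47); #c1d8e4 → (193, 216, 228).
R = 91 + 0.68 × (193 − 91) = 160.36 → 160
G = 133 + 0.68 × (216 − 133) = 189.44 → 189
B = 47 + 0.68 × (228 − 47) = 170.08 → 170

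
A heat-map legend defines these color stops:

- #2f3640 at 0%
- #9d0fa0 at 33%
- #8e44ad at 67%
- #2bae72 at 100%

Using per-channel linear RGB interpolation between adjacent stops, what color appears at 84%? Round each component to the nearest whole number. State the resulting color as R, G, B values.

(91, 123, 143)

84% lies between the 67% and 100% stops, so the local fraction is t = (84 − 67)/(100 − 67) = 17/33 ≈ 0.5152.
#8e44ad → (142, 68, 173); #2bae72 → (43, 174, 114).
R = 142 + 0.5152 × (43 − 142) = 90.995 → 91
G = 68 + 0.5152 × (174 − 68) = 122.611 → 123
B = 173 + 0.5152 × (114 − 173) = 142.603 → 143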